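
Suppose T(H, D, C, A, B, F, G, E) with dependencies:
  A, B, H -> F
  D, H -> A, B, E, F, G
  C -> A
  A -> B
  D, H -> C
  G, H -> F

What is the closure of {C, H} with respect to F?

Start with {C, H}.
C -> A applies; add {A} → now {A, C, H}.
A -> B applies; add {B} → now {A, B, C, H}.
A, B, H -> F applies; add {F} → now {A, B, C, F, H}.
No further FD applies.

{A, B, C, F, H}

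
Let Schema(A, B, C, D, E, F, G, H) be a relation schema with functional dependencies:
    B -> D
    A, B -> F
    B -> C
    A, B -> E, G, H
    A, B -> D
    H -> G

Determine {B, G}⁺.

Start with {B, G}.
B -> D applies; add {D} → now {B, D, G}.
B -> C applies; add {C} → now {B, C, D, G}.
No further FD applies.

{B, C, D, G}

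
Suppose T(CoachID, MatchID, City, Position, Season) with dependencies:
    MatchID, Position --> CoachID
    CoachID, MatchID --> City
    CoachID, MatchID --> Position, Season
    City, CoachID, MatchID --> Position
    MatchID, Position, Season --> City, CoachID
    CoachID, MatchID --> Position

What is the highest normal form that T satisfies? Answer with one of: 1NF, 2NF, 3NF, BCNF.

Candidate keys: {CoachID, MatchID}, {MatchID, Position}. Prime attributes: {CoachID, MatchID, Position}.
The left-hand side of every FD is a superkey, so BCNF is satisfied.

BCNF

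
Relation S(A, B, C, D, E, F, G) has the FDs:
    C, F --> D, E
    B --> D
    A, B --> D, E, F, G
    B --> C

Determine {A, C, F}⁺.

Start with {A, C, F}.
C, F --> D, E applies; add {D, E} → now {A, C, D, E, F}.
No further FD applies.

{A, C, D, E, F}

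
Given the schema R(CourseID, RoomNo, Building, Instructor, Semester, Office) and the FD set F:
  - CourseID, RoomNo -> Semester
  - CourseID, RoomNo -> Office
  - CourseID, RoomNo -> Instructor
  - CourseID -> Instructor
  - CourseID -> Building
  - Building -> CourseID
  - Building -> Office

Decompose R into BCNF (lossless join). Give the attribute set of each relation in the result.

Candidate keys of the original relation: {Building, RoomNo}, {CourseID, RoomNo}.
In {Building, CourseID, Instructor, Office, RoomNo, Semester}, {CourseID} is not a superkey ({CourseID}⁺ restricted to this set is {Building, CourseID, Instructor, Office}), so split on CourseID -> Building, Instructor, Office into {Building, CourseID, Instructor, Office} and {CourseID, RoomNo, Semester}.
{Building, CourseID, Instructor, Office} has no BCNF violation.
{CourseID, RoomNo, Semester} has no BCNF violation.

{Building, CourseID, Instructor, Office}; {CourseID, RoomNo, Semester}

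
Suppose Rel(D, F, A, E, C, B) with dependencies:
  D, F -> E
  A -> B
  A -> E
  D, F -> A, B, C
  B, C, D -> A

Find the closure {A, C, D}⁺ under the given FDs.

{A, B, C, D, E}

Start with {A, C, D}.
A -> B applies; add {B} → now {A, B, C, D}.
A -> E applies; add {E} → now {A, B, C, D, E}.
No further FD applies.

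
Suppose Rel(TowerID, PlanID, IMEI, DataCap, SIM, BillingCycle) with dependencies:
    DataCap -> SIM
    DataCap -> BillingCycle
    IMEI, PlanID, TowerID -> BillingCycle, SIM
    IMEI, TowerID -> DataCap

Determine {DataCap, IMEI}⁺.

Start with {DataCap, IMEI}.
DataCap -> SIM applies; add {SIM} → now {DataCap, IMEI, SIM}.
DataCap -> BillingCycle applies; add {BillingCycle} → now {BillingCycle, DataCap, IMEI, SIM}.
No further FD applies.

{BillingCycle, DataCap, IMEI, SIM}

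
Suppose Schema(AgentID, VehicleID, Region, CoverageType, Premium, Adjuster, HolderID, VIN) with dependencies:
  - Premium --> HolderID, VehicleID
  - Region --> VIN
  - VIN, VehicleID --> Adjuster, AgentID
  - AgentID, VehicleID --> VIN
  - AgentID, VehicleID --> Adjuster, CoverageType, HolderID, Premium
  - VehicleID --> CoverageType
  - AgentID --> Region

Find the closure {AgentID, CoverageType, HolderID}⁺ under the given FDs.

Start with {AgentID, CoverageType, HolderID}.
AgentID --> Region applies; add {Region} → now {AgentID, CoverageType, HolderID, Region}.
Region --> VIN applies; add {VIN} → now {AgentID, CoverageType, HolderID, Region, VIN}.
No further FD applies.

{AgentID, CoverageType, HolderID, Region, VIN}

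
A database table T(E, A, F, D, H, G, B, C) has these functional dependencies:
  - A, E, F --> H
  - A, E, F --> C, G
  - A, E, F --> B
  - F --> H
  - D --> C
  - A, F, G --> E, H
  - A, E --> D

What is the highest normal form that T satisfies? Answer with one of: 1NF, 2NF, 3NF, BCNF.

1NF

Candidate keys: {A, E, F}, {A, F, G}. Prime attributes: {A, E, F, G}.
F --> H breaks BCNF: {F}⁺ = {F, H}, so {F} is not a superkey.
F --> H determines the non-prime attribute {H} from a non-superkey — 3NF is violated.
{F} is a proper subset of the key {A, E, F}, and {F}⁺ contains the non-prime attribute {H} — a partial dependency, so 2NF is violated.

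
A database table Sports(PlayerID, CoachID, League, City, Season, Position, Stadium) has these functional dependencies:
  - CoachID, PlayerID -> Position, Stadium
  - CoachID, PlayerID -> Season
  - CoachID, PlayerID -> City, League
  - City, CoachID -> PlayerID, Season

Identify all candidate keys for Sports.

No FD produces {CoachID}, so it must be in every candidate key.
{City, CoachID}⁺ = {City, CoachID, League, PlayerID, Position, Season, Stadium} — all of the relation — so {City, CoachID} is a candidate key.
{CoachID, PlayerID}⁺ = {City, CoachID, League, PlayerID, Position, Season, Stadium} — all of the relation — so {CoachID, PlayerID} is a candidate key.
Any other superkey properly contains one of these, so there are no further candidate keys.

{City, CoachID}, {CoachID, PlayerID}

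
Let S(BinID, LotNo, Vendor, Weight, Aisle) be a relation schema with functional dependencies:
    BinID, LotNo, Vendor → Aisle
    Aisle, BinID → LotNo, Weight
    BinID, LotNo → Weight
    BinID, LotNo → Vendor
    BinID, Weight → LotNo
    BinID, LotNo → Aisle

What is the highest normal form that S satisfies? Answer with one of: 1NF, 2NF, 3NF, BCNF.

BCNF

Candidate keys: {Aisle, BinID}, {BinID, LotNo}, {BinID, Weight}. Prime attributes: {Aisle, BinID, LotNo, Weight}.
Every FD has a superkey on the left, so the relation is in BCNF.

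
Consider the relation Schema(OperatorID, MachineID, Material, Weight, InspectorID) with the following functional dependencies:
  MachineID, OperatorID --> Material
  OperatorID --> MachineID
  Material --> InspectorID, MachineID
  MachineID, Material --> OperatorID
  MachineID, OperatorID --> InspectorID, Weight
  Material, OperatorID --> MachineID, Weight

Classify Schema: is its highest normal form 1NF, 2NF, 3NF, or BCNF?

BCNF

Candidate keys: {Material}, {OperatorID}. Prime attributes: {Material, OperatorID}.
Every FD has a superkey on the left, so the relation is in BCNF.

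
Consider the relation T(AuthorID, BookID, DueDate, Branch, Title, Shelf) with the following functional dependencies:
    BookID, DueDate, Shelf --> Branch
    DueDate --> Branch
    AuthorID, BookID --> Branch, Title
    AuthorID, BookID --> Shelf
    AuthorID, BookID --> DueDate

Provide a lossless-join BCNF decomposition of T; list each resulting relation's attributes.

Candidate key of the original relation: {AuthorID, BookID}.
In {AuthorID, BookID, Branch, DueDate, Shelf, Title}, {BookID, DueDate, Shelf} is not a superkey ({BookID, DueDate, Shelf}⁺ restricted to this set is {BookID, Branch, DueDate, Shelf}), so split on BookID, DueDate, Shelf --> Branch into {BookID, Branch, DueDate, Shelf} and {AuthorID, BookID, DueDate, Shelf, Title}.
In {BookID, Branch, DueDate, Shelf}, {DueDate} is not a superkey ({DueDate}⁺ restricted to this set is {Branch, DueDate}), so split on DueDate --> Branch into {Branch, DueDate} and {BookID, DueDate, Shelf}.
{Branch, DueDate} is in BCNF.
{BookID, DueDate, Shelf} is in BCNF.
{AuthorID, BookID, DueDate, Shelf, Title} is in BCNF.

{AuthorID, BookID, DueDate, Shelf, Title}; {Branch, DueDate}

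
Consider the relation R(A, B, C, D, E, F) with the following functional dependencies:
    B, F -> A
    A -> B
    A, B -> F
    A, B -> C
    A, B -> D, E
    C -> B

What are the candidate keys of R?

{A}, {B, F}, {C, F}

{A}⁺ = {A, B, C, D, E, F} — all of the relation — so {A} is a candidate key.
{B, F}⁺ = {A, B, C, D, E, F} — all of the relation — so {B, F} is a candidate key.
{C, F}⁺ = {A, B, C, D, E, F} — all of the relation — so {C, F} is a candidate key.
Any other superkey properly contains one of these, so there are no further candidate keys.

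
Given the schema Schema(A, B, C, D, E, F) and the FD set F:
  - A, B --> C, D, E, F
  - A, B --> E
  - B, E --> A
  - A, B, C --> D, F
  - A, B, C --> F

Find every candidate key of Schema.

{B} never appears on the right of any FD, so every key must include it.
{A, B}⁺ = {A, B, C, D, E, F} — all of the relation — so {A, B} is a candidate key.
{B, E}⁺ = {A, B, C, D, E, F} — all of the relation — so {B, E} is a candidate key.
Any other superkey properly contains one of these, so there are no further candidate keys.

{A, B}, {B, E}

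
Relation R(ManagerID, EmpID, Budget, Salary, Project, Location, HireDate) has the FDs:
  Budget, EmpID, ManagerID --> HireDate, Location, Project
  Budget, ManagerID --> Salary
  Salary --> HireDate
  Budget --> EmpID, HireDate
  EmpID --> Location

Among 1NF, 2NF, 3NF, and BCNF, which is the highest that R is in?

1NF

Candidate key: {Budget, ManagerID}. Prime attributes: {Budget, ManagerID}.
Salary --> HireDate breaks BCNF: {Salary}⁺ = {HireDate, Salary}, so {Salary} is not a superkey.
Salary --> HireDate has non-prime {HireDate} on the right and a non-superkey on the left, so 3NF fails.
The proper key subset {Budget} of {Budget, ManagerID} determines non-prime {EmpID, HireDate, Location}, so the relation is not even in 2NF.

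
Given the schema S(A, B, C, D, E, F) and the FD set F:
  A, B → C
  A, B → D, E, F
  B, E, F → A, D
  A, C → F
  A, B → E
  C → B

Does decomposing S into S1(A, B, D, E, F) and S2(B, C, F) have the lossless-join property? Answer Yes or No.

The shared attributes are {B, F} and {B, F}⁺ = {B, F}.
Neither S1 nor S2 is contained in that closure, so the decomposition is lossy.

No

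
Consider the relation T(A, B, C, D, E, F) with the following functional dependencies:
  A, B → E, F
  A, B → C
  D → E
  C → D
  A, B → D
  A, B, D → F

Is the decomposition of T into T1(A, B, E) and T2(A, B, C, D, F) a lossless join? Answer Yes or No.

Yes

The shared attributes are {A, B} and {A, B}⁺ = {A, B, C, D, E, F}.
Since T1 ⊆ {A, B, C, D, E, F}, the intersection is a superkey of T1; the decomposition is lossless.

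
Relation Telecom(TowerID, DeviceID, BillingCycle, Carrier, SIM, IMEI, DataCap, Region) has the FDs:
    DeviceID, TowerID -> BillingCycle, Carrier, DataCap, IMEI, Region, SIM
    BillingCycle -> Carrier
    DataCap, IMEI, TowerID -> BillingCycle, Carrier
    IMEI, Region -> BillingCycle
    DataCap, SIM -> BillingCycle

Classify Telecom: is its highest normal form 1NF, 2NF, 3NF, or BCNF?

Candidate key: {DeviceID, TowerID}. Prime attributes: {DeviceID, TowerID}.
BillingCycle -> Carrier breaks BCNF: {BillingCycle}⁺ = {BillingCycle, Carrier}, so {BillingCycle} is not a superkey.
BillingCycle -> Carrier determines the non-prime attribute {Carrier} from a non-superkey — 3NF is violated.
Checking every proper subset of each key, none determines a non-prime attribute — 2NF is satisfied.

2NF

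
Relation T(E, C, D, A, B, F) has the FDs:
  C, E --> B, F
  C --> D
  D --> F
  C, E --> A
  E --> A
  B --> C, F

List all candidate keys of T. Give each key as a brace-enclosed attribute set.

{B, E}, {C, E}

No FD produces {E}, so it must be in every candidate key.
{B, E}⁺ = {A, B, C, D, E, F}, which is every attribute, so {B, E} is a candidate key.
{C, E}⁺ = {A, B, C, D, E, F}, which is every attribute, so {C, E} is a candidate key.
No proper subset of any of these is a key, and no other minimal superkey exists.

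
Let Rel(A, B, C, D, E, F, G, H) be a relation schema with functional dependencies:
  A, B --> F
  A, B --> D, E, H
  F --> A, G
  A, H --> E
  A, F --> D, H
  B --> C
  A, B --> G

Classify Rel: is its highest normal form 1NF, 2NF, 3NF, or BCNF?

Candidate keys: {A, B}, {B, F}. Prime attributes: {A, B, F}.
F --> A, G breaks BCNF: {F}⁺ = {A, D, E, F, G, H}, so {F} is not a superkey.
Because {G} is non-prime and the left side of F --> A, G is not a superkey, the relation is not in 3NF.
{B} is a proper subset of the key {A, B}, and {B}⁺ contains the non-prime attribute {C} — a partial dependency, so 2NF is violated.

1NF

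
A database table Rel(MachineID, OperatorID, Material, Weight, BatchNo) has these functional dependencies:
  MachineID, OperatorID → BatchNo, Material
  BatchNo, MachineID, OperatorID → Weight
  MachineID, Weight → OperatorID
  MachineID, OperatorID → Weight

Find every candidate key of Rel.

{MachineID, OperatorID}, {MachineID, Weight}

{MachineID} never appears on the right of any FD, so every key must include it.
{MachineID, OperatorID}⁺ = {BatchNo, MachineID, Material, OperatorID, Weight}, which is every attribute, so {MachineID, OperatorID} is a candidate key.
{MachineID, Weight}⁺ = {BatchNo, MachineID, Material, OperatorID, Weight}, which is every attribute, so {MachineID, Weight} is a candidate key.
No proper subset of any of these is a key, and no other minimal superkey exists.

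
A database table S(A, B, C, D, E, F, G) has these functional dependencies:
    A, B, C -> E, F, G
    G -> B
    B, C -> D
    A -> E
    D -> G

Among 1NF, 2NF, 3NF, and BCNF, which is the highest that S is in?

1NF

Candidate keys: {A, B, C}, {A, C, D}, {A, C, G}. Prime attributes: {A, B, C, D, G}.
G -> B: {G}⁺ = {B, G}, which is not all of the attributes, so the left side is not a superkey — BCNF is violated.
A -> E has non-prime {E} on the right and a non-superkey on the left, so 3NF fails.
The proper key subset {A} of {A, B, C} determines non-prime {E}, so the relation is not even in 2NF.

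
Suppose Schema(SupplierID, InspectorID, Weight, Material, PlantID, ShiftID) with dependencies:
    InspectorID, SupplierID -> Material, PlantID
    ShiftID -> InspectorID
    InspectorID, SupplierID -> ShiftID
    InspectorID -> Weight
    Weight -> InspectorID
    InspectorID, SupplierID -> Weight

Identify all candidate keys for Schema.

{SupplierID} never appears on the right of any FD, so every key must include it.
Closure of {InspectorID, SupplierID} is {InspectorID, Material, PlantID, ShiftID, SupplierID, Weight}, the whole schema; {InspectorID, SupplierID} is a candidate key.
Closure of {ShiftID, SupplierID} is {InspectorID, Material, PlantID, ShiftID, SupplierID, Weight}, the whole schema; {ShiftID, SupplierID} is a candidate key.
Closure of {SupplierID, Weight} is {InspectorID, Material, PlantID, ShiftID, SupplierID, Weight}, the whole schema; {SupplierID, Weight} is a candidate key.
Any other superkey properly contains one of these, so there are no further candidate keys.

{InspectorID, SupplierID}, {ShiftID, SupplierID}, {SupplierID, Weight}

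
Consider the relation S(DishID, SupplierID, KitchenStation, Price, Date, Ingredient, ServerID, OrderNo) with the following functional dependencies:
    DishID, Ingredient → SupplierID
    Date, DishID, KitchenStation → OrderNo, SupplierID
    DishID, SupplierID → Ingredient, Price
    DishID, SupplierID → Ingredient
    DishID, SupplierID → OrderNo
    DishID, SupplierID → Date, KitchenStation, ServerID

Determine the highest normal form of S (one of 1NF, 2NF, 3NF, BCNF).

BCNF

Candidate keys: {Date, DishID, KitchenStation}, {DishID, Ingredient}, {DishID, SupplierID}. Prime attributes: {Date, DishID, Ingredient, KitchenStation, SupplierID}.
The left-hand side of every FD is a superkey, so BCNF is satisfied.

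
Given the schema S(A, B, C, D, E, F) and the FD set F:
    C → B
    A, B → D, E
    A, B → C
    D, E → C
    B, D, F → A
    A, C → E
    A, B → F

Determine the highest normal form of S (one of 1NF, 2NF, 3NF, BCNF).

Candidate keys: {A, B}, {A, C}, {A, D, E}, {B, D, F}, {C, D, F}, {D, E, F}. Prime attributes: {A, B, C, D, E, F}.
C → B: {C}⁺ = {B, C}, which is not all of the attributes, so the left side is not a superkey — BCNF is violated.
Its right-hand attributes {B} are all prime, as are those of every other non-superkey FD — the relation is in 3NF.

3NF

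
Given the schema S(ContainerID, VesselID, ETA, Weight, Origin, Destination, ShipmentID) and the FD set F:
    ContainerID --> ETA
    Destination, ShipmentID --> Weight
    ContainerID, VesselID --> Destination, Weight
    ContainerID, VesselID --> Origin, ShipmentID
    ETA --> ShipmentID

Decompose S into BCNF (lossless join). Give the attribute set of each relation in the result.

{ContainerID, Destination, Origin, VesselID}; {ContainerID, Destination, Weight}; {ContainerID, ETA}; {ETA, ShipmentID}

Candidate key of the original relation: {ContainerID, VesselID}.
In {ContainerID, Destination, ETA, Origin, ShipmentID, VesselID, Weight}, {ContainerID} is not a superkey ({ContainerID}⁺ restricted to this set is {ContainerID, ETA, ShipmentID}), so split on ContainerID --> ETA, ShipmentID into {ContainerID, ETA, ShipmentID} and {ContainerID, Destination, Origin, VesselID, Weight}.
In {ContainerID, ETA, ShipmentID}, {ETA} is not a superkey ({ETA}⁺ restricted to this set is {ETA, ShipmentID}), so split on ETA --> ShipmentID into {ETA, ShipmentID} and {ContainerID, ETA}.
{ETA, ShipmentID} has no BCNF violation.
{ContainerID, ETA} has no BCNF violation.
In {ContainerID, Destination, Origin, VesselID, Weight}, {ContainerID, Destination} is not a superkey ({ContainerID, Destination}⁺ restricted to this set is {ContainerID, Destination, Weight}), so split on ContainerID, Destination --> Weight into {ContainerID, Destination, Weight} and {ContainerID, Destination, Origin, VesselID}.
{ContainerID, Destination, Weight} has no BCNF violation.
{ContainerID, Destination, Origin, VesselID} has no BCNF violation.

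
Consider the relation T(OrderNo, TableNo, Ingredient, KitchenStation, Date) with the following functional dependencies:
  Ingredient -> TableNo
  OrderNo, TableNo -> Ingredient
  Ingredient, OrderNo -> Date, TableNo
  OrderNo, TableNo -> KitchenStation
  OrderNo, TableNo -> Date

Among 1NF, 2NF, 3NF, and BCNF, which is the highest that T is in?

Candidate keys: {Ingredient, OrderNo}, {OrderNo, TableNo}. Prime attributes: {Ingredient, OrderNo, TableNo}.
For Ingredient -> TableNo we have {Ingredient}⁺ = {Ingredient, TableNo}; {Ingredient} is not a superkey, so BCNF fails.
Its right-hand attributes {TableNo} are all prime, as are those of every other non-superkey FD — the relation is in 3NF.

3NF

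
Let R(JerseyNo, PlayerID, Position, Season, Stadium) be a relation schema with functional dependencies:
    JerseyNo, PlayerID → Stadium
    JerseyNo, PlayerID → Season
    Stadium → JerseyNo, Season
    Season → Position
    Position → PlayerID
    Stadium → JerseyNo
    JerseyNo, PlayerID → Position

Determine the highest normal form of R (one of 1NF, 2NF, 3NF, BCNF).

Candidate keys: {JerseyNo, PlayerID}, {JerseyNo, Position}, {JerseyNo, Season}, {Stadium}. Prime attributes: {JerseyNo, PlayerID, Position, Season, Stadium}.
Season → Position breaks BCNF: {Season}⁺ = {PlayerID, Position, Season}, so {Season} is not a superkey.
But every attribute on its right side ({Position}) is prime, and the same holds for every other non-superkey FD, so 3NF still holds.

3NF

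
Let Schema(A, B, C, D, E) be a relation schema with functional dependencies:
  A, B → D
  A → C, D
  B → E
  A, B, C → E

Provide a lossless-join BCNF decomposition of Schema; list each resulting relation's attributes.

{A, B}; {A, C, D}; {B, E}

Candidate key of the original relation: {A, B}.
{A, B, C, D, E}: {A} determines {A, C, D} here but is not a superkey — split on A → C, D, giving {A, C, D} and {A, B, E}.
{A, C, D}: every determinant is a superkey — BCNF.
{A, B, E}: {B} determines {B, E} here but is not a superkey — split on B → E, giving {B, E} and {A, B}.
{B, E}: every determinant is a superkey — BCNF.
{A, B}: every determinant is a superkey — BCNF.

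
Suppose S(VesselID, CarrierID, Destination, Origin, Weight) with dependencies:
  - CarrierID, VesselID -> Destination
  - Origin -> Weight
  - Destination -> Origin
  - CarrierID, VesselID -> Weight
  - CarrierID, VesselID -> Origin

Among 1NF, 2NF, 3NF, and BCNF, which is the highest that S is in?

Candidate key: {CarrierID, VesselID}. Prime attributes: {CarrierID, VesselID}.
Origin -> Weight: {Origin}⁺ = {Origin, Weight}, which is not all of the attributes, so the left side is not a superkey — BCNF is violated.
Because {Weight} is non-prime and the left side of Origin -> Weight is not a superkey, the relation is not in 3NF.
Checking every proper subset of each key, none determines a non-prime attribute — 2NF is satisfied.

2NF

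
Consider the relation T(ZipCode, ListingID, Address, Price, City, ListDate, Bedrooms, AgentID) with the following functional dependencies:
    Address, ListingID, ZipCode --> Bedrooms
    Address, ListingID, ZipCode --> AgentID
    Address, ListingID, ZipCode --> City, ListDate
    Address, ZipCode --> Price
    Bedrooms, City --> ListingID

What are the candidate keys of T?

Attributes never on any right-hand side: {Address, ZipCode} — every candidate key must contain all of them.
{Address, ListingID, ZipCode}⁺ = {Address, AgentID, Bedrooms, City, ListDate, ListingID, Price, ZipCode}, which is every attribute, so {Address, ListingID, ZipCode} is a candidate key.
{Address, Bedrooms, City, ZipCode}⁺ = {Address, AgentID, Bedrooms, City, ListDate, ListingID, Price, ZipCode}, which is every attribute, so {Address, Bedrooms, City, ZipCode} is a candidate key.
No proper subset of any of these is a key, and no other minimal superkey exists.

{Address, Bedrooms, City, ZipCode}, {Address, ListingID, ZipCode}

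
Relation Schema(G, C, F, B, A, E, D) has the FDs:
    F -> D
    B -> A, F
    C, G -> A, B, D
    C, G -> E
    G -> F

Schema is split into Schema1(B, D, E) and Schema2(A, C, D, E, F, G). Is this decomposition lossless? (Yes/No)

No

Schema1 ∩ Schema2 = {D, E}; its closure under F is {D, E}.
The closure covers neither Schema1 nor Schema2 entirely; the join is not lossless.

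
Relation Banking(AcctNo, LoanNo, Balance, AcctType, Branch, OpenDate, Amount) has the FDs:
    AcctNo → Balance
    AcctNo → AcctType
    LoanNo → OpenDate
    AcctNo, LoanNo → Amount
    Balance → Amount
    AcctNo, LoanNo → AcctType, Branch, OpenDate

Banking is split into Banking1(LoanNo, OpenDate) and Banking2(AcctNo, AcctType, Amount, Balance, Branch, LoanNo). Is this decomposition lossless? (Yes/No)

Banking1 ∩ Banking2 = {LoanNo}; its closure under F is {LoanNo, OpenDate}.
Banking1 is contained in that closure, so Banking1 ∩ Banking2 → Banking1 holds and the join is lossless.

Yes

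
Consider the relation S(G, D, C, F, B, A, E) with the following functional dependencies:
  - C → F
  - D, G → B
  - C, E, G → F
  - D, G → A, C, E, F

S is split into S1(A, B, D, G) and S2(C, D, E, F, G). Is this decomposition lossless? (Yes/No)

Yes

Common attributes: {D, G}; their closure is {A, B, C, D, E, F, G}.
Since S1 ⊆ {A, B, C, D, E, F, G}, the intersection is a superkey of S1; the decomposition is lossless.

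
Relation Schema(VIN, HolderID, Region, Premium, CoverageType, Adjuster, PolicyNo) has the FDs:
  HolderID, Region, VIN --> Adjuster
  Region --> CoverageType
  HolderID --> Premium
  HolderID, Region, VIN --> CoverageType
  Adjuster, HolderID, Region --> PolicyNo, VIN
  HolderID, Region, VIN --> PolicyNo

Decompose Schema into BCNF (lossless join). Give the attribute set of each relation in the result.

Candidate keys of the original relation: {Adjuster, HolderID, Region}, {HolderID, Region, VIN}.
In {Adjuster, CoverageType, HolderID, PolicyNo, Premium, Region, VIN}, {Region} is not a superkey ({Region}⁺ restricted to this set is {CoverageType, Region}), so split on Region --> CoverageType into {CoverageType, Region} and {Adjuster, HolderID, PolicyNo, Premium, Region, VIN}.
{CoverageType, Region}: every determinant is a superkey — BCNF.
In {Adjuster, HolderID, PolicyNo, Premium, Region, VIN}, {HolderID} is not a superkey ({HolderID}⁺ restricted to this set is {HolderID, Premium}), so split on HolderID --> Premium into {HolderID, Premium} and {Adjuster, HolderID, PolicyNo, Region, VIN}.
{HolderID, Premium}: every determinant is a superkey — BCNF.
{Adjuster, HolderID, PolicyNo, Region, VIN}: every determinant is a superkey — BCNF.

{Adjuster, HolderID, PolicyNo, Region, VIN}; {CoverageType, Region}; {HolderID, Premium}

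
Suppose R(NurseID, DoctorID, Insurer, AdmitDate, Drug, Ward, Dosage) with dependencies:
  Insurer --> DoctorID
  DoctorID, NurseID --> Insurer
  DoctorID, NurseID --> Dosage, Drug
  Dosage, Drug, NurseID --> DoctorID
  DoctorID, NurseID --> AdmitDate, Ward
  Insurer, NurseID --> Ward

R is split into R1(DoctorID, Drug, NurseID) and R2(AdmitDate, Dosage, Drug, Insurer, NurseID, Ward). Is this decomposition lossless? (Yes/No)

No

The shared attributes are {Drug, NurseID} and {Drug, NurseID}⁺ = {Drug, NurseID}.
The closure covers neither R1 nor R2 entirely; the join is not lossless.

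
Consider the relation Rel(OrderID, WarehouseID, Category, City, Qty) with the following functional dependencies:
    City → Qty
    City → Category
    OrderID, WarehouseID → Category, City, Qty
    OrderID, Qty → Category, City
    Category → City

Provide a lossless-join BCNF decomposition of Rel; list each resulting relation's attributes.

Candidate key of the original relation: {OrderID, WarehouseID}.
{Category, City, OrderID, Qty, WarehouseID}: {City} determines {Category, City, Qty} here but is not a superkey — split on City → Category, Qty, giving {Category, City, Qty} and {City, OrderID, WarehouseID}.
{Category, City, Qty} has no BCNF violation.
{City, OrderID, WarehouseID} has no BCNF violation.

{Category, City, Qty}; {City, OrderID, WarehouseID}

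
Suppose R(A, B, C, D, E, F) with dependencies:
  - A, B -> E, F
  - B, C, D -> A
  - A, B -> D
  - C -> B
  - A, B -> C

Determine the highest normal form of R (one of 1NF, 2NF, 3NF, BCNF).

3NF

Candidate keys: {A, B}, {A, C}, {C, D}. Prime attributes: {A, B, C, D}.
For C -> B we have {C}⁺ = {B, C}; {C} is not a superkey, so BCNF fails.
Since {B} ⊆ prime attributes and every other non-superkey FD also has a prime right side, the schema is in 3NF.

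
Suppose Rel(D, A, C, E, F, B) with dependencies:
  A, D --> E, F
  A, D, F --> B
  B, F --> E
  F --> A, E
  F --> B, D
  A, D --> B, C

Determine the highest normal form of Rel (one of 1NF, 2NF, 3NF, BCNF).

Candidate keys: {A, D}, {F}. Prime attributes: {A, D, F}.
The left-hand side of every FD is a superkey, so BCNF is satisfied.

BCNF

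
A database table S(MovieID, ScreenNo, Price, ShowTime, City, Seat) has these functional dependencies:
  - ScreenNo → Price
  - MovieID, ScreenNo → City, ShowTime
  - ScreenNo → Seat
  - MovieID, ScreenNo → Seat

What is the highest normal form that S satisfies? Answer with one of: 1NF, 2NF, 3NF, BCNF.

1NF

Candidate key: {MovieID, ScreenNo}. Prime attributes: {MovieID, ScreenNo}.
ScreenNo → Price: {ScreenNo}⁺ = {Price, ScreenNo, Seat}, which is not all of the attributes, so the left side is not a superkey — BCNF is violated.
ScreenNo → Price has non-prime {Price} on the right and a non-superkey on the left, so 3NF fails.
The proper key subset {ScreenNo} of {MovieID, ScreenNo} determines non-prime {Price, Seat}, so the relation is not even in 2NF.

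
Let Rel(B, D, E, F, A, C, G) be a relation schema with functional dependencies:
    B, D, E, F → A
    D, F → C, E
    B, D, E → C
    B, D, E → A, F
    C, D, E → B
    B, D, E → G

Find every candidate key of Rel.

{B, D, E}, {C, D, E}, {D, F}

{D} never appears on the right of any FD, so every key must include it.
{D, F}⁺ = {A, B, C, D, E, F, G}, which is every attribute, so {D, F} is a candidate key.
{B, D, E}⁺ = {A, B, C, D, E, F, G}, which is every attribute, so {B, D, E} is a candidate key.
{C, D, E}⁺ = {A, B, C, D, E, F, G}, which is every attribute, so {C, D, E} is a candidate key.
Any other superkey properly contains one of these, so there are no further candidate keys.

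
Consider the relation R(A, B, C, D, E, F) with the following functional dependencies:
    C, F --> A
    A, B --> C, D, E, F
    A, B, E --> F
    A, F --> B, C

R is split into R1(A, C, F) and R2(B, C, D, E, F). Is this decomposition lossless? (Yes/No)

The shared attributes are {C, F} and {C, F}⁺ = {A, B, C, D, E, F}.
R1 is contained in that closure, so R1 ∩ R2 --> R1 holds and the join is lossless.

Yes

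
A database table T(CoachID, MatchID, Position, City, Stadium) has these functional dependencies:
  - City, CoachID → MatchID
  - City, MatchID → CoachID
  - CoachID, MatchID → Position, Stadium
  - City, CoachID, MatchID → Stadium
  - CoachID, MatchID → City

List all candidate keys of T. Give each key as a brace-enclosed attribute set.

{City, CoachID}⁺ = {City, CoachID, MatchID, Position, Stadium}, which is every attribute, so {City, CoachID} is a candidate key.
{City, MatchID}⁺ = {City, CoachID, MatchID, Position, Stadium}, which is every attribute, so {City, MatchID} is a candidate key.
{CoachID, MatchID}⁺ = {City, CoachID, MatchID, Position, Stadium}, which is every attribute, so {CoachID, MatchID} is a candidate key.
Any other superkey properly contains one of these, so there are no further candidate keys.

{City, CoachID}, {City, MatchID}, {CoachID, MatchID}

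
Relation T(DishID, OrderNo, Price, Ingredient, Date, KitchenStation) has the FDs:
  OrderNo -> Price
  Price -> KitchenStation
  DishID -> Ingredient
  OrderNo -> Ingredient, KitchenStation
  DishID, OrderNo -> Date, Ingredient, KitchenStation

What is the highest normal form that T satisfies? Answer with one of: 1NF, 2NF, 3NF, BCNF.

1NF

Candidate key: {DishID, OrderNo}. Prime attributes: {DishID, OrderNo}.
OrderNo -> Price: {OrderNo}⁺ = {Ingredient, KitchenStation, OrderNo, Price}, which is not all of the attributes, so the left side is not a superkey — BCNF is violated.
Because {Price} is non-prime and the left side of OrderNo -> Price is not a superkey, the relation is not in 3NF.
{DishID} is a proper subset of the key {DishID, OrderNo}, and {DishID}⁺ contains the non-prime attribute {Ingredient} — a partial dependency, so 2NF is violated.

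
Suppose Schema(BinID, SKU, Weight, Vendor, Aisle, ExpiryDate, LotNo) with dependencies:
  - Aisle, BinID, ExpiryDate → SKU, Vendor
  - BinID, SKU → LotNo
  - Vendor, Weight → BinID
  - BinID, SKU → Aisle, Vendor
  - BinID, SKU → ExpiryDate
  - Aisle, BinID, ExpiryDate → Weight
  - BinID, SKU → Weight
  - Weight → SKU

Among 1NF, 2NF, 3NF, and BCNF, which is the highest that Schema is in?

Candidate keys: {Aisle, BinID, ExpiryDate}, {BinID, SKU}, {BinID, Weight}, {Vendor, Weight}. Prime attributes: {Aisle, BinID, ExpiryDate, SKU, Vendor, Weight}.
For Weight → SKU we have {Weight}⁺ = {SKU, Weight}; {Weight} is not a superkey, so BCNF fails.
Since {SKU} ⊆ prime attributes and every other non-superkey FD also has a prime right side, the schema is in 3NF.

3NF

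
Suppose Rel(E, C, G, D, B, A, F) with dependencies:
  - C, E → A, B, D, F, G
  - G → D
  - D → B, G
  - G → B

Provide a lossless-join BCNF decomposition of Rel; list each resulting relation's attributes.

Candidate key of the original relation: {C, E}.
In {A, B, C, D, E, F, G}, {G} is not a superkey ({G}⁺ restricted to this set is {B, D, G}), so split on G → B, D into {B, D, G} and {A, C, E, F, G}.
{B, D, G}: every determinant is a superkey — BCNF.
{A, C, E, F, G}: every determinant is a superkey — BCNF.

{A, C, E, F, G}; {B, D, G}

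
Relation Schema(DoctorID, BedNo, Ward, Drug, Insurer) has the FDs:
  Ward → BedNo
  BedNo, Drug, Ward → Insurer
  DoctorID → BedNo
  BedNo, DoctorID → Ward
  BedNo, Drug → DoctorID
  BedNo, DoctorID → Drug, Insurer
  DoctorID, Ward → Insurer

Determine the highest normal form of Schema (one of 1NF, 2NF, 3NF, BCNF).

Candidate keys: {BedNo, Drug}, {DoctorID}, {Drug, Ward}. Prime attributes: {BedNo, DoctorID, Drug, Ward}.
For Ward → BedNo we have {Ward}⁺ = {BedNo, Ward}; {Ward} is not a superkey, so BCNF fails.
Its right-hand attributes {BedNo} are all prime, as are those of every other non-superkey FD — the relation is in 3NF.

3NF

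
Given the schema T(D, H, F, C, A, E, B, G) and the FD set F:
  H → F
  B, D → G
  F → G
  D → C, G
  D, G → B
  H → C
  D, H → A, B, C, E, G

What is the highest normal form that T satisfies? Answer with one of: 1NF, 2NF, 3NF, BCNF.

Candidate key: {D, H}. Prime attributes: {D, H}.
H → F breaks BCNF: {H}⁺ = {C, F, G, H}, so {H} is not a superkey.
H → F determines the non-prime attribute {F} from a non-superkey — 3NF is violated.
Since {D} ⊂ {D, H} and {D}⁺ ⊇ {B, C, G} with {B, C, G} non-prime, there is a partial dependency; 2NF fails.

1NF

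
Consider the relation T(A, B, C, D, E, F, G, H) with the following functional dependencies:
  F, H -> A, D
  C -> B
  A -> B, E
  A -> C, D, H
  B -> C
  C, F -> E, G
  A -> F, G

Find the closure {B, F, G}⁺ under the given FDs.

{B, C, E, F, G}

Start with {B, F, G}.
B -> C applies; add {C} → now {B, C, F, G}.
C, F -> E, G applies; add {E} → now {B, C, E, F, G}.
No further FD applies.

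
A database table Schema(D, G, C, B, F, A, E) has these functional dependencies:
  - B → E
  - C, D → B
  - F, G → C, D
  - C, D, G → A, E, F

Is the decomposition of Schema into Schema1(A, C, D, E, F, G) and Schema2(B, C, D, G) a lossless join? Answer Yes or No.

Yes

Common attributes: {C, D, G}; their closure is {A, B, C, D, E, F, G}.
Since Schema1 ⊆ {A, B, C, D, E, F, G}, the intersection is a superkey of Schema1; the decomposition is lossless.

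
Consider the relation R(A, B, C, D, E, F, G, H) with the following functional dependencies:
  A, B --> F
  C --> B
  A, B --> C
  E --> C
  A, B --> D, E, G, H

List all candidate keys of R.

Attributes never on any right-hand side: {A} — every candidate key must contain it.
{A, B}⁺ = {A, B, C, D, E, F, G, H} — all of the relation — so {A, B} is a candidate key.
{A, C}⁺ = {A, B, C, D, E, F, G, H} — all of the relation — so {A, C} is a candidate key.
{A, E}⁺ = {A, B, C, D, E, F, G, H} — all of the relation — so {A, E} is a candidate key.
No proper subset of any of these is a key, and no other minimal superkey exists.

{A, B}, {A, C}, {A, E}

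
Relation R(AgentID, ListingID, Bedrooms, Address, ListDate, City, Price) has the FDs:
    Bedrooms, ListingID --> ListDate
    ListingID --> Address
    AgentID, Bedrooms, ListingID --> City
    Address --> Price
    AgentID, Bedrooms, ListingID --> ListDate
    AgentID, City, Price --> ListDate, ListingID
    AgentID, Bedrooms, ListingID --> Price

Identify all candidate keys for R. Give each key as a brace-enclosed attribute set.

Attributes never on any right-hand side: {AgentID, Bedrooms} — every candidate key must contain all of them.
Closure of {AgentID, Bedrooms, ListingID} is {Address, AgentID, Bedrooms, City, ListDate, ListingID, Price}, the whole schema; {AgentID, Bedrooms, ListingID} is a candidate key.
Closure of {Address, AgentID, Bedrooms, City} is {Address, AgentID, Bedrooms, City, ListDate, ListingID, Price}, the whole schema; {Address, AgentID, Bedrooms, City} is a candidate key.
Closure of {AgentID, Bedrooms, City, Price} is {Address, AgentID, Bedrooms, City, ListDate, ListingID, Price}, the whole schema; {AgentID, Bedrooms, City, Price} is a candidate key.
These are minimal and exhaustive — every other superkey contains one of them.

{Address, AgentID, Bedrooms, City}, {AgentID, Bedrooms, City, Price}, {AgentID, Bedrooms, ListingID}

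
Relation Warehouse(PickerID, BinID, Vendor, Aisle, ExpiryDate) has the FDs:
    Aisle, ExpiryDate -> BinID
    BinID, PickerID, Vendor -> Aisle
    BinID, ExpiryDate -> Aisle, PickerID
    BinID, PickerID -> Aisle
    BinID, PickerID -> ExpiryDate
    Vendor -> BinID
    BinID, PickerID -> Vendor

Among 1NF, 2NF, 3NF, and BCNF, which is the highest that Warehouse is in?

3NF

Candidate keys: {Aisle, ExpiryDate}, {BinID, ExpiryDate}, {BinID, PickerID}, {ExpiryDate, Vendor}, {PickerID, Vendor}. Prime attributes: {Aisle, BinID, ExpiryDate, PickerID, Vendor}.
Vendor -> BinID breaks BCNF: {Vendor}⁺ = {BinID, Vendor}, so {Vendor} is not a superkey.
Since {BinID} ⊆ prime attributes and every other non-superkey FD also has a prime right side, the schema is in 3NF.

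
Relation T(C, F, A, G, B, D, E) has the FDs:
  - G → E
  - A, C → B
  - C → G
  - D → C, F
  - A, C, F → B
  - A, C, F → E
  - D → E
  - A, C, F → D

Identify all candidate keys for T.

{A} never appears on the right of any FD, so every key must include it.
{A, D}⁺ = {A, B, C, D, E, F, G} — all of the relation — so {A, D} is a candidate key.
{A, C, F}⁺ = {A, B, C, D, E, F, G} — all of the relation — so {A, C, F} is a candidate key.
Any other superkey properly contains one of these, so there are no further candidate keys.

{A, C, F}, {A, D}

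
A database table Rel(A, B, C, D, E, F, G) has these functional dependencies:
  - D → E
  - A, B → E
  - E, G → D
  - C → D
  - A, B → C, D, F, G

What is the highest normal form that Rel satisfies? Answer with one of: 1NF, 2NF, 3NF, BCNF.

Candidate key: {A, B}. Prime attributes: {A, B}.
D → E breaks BCNF: {D}⁺ = {D, E}, so {D} is not a superkey.
D → E has non-prime {E} on the right and a non-superkey on the left, so 3NF fails.
No proper subset of a key has a non-prime attribute in its closure, so there is no partial dependency; 2NF holds.

2NF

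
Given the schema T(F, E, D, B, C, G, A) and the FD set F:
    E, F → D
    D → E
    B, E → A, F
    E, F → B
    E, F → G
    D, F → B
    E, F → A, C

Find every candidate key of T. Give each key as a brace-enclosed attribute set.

{B, D}, {B, E}, {D, F}, {E, F}

{B, D} is a candidate key since {B, D}⁺ = {A, B, C, D, E, F, G} covers every attribute.
{B, E} is a candidate key since {B, E}⁺ = {A, B, C, D, E, F, G} covers every attribute.
{D, F} is a candidate key since {D, F}⁺ = {A, B, C, D, E, F, G} covers every attribute.
{E, F} is a candidate key since {E, F}⁺ = {A, B, C, D, E, F, G} covers every attribute.
These are minimal and exhaustive — every other superkey contains one of them.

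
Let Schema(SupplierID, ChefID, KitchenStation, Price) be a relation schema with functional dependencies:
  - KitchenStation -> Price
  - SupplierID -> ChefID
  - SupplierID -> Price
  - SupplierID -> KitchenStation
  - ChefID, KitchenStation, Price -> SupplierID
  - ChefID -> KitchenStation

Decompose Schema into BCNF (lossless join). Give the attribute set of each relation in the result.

{ChefID, KitchenStation, SupplierID}; {KitchenStation, Price}

Candidate keys of the original relation: {ChefID}, {SupplierID}.
In {ChefID, KitchenStation, Price, SupplierID}, {KitchenStation} is not a superkey ({KitchenStation}⁺ restricted to this set is {KitchenStation, Price}), so split on KitchenStation -> Price into {KitchenStation, Price} and {ChefID, KitchenStation, SupplierID}.
{KitchenStation, Price}: every determinant is a superkey — BCNF.
{ChefID, KitchenStation, SupplierID}: every determinant is a superkey — BCNF.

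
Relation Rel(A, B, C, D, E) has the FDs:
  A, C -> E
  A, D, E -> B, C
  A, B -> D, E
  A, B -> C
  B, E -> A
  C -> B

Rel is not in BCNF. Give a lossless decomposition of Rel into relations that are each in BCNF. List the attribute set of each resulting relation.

Candidate keys of the original relation: {A, B}, {A, C}, {A, D, E}, {B, E}, {C, E}.
Within {A, B, C, D, E}: {C}⁺ ∩ {A, B, C, D, E} = {B, C}, not the whole set, so C -> B violates BCNF; decompose into {B, C} and {A, C, D, E}.
{B, C}: every determinant is a superkey — BCNF.
{A, C, D, E}: every determinant is a superkey — BCNF.

{A, C, D, E}; {B, C}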